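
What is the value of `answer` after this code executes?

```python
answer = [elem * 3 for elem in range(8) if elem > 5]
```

Let's trace through this code step by step.

Initialize: answer = [elem * 3 for elem in range(8) if elem > 5]

After execution: answer = [18, 21]
[18, 21]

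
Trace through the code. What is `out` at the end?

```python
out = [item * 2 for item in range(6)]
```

Let's trace through this code step by step.

Initialize: out = [item * 2 for item in range(6)]

After execution: out = [0, 2, 4, 6, 8, 10]
[0, 2, 4, 6, 8, 10]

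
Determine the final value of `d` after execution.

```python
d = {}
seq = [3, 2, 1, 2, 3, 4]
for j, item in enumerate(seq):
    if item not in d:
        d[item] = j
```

Let's trace through this code step by step.

Initialize: d = {}
Initialize: seq = [3, 2, 1, 2, 3, 4]
Entering loop: for j, item in enumerate(seq):

After execution: d = {3: 0, 2: 1, 1: 2, 4: 5}
{3: 0, 2: 1, 1: 2, 4: 5}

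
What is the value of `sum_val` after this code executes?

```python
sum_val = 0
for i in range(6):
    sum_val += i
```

Let's trace through this code step by step.

Initialize: sum_val = 0
Entering loop: for i in range(6):

After execution: sum_val = 15
15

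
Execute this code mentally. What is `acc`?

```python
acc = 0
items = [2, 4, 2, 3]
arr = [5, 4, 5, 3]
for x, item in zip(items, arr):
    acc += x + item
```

Let's trace through this code step by step.

Initialize: acc = 0
Initialize: items = [2, 4, 2, 3]
Initialize: arr = [5, 4, 5, 3]
Entering loop: for x, item in zip(items, arr):

After execution: acc = 28
28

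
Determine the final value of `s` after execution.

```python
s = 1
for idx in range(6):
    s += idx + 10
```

Let's trace through this code step by step.

Initialize: s = 1
Entering loop: for idx in range(6):

After execution: s = 76
76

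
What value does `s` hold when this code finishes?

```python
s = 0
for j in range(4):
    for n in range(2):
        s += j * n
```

Let's trace through this code step by step.

Initialize: s = 0
Entering loop: for j in range(4):

After execution: s = 6
6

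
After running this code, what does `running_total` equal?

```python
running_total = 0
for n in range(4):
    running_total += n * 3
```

Let's trace through this code step by step.

Initialize: running_total = 0
Entering loop: for n in range(4):

After execution: running_total = 18
18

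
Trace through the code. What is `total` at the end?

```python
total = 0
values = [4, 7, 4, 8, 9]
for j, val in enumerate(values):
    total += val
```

Let's trace through this code step by step.

Initialize: total = 0
Initialize: values = [4, 7, 4, 8, 9]
Entering loop: for j, val in enumerate(values):

After execution: total = 32
32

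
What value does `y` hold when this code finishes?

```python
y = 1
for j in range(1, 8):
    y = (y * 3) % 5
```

Let's trace through this code step by step.

Initialize: y = 1
Entering loop: for j in range(1, 8):

After execution: y = 2
2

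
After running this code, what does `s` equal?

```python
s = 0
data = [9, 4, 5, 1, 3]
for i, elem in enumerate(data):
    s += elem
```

Let's trace through this code step by step.

Initialize: s = 0
Initialize: data = [9, 4, 5, 1, 3]
Entering loop: for i, elem in enumerate(data):

After execution: s = 22
22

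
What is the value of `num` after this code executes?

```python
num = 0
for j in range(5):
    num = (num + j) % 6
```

Let's trace through this code step by step.

Initialize: num = 0
Entering loop: for j in range(5):

After execution: num = 4
4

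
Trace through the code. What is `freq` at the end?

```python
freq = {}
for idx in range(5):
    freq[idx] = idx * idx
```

Let's trace through this code step by step.

Initialize: freq = {}
Entering loop: for idx in range(5):

After execution: freq = {0: 0, 1: 1, 2: 4, 3: 9, 4: 16}
{0: 0, 1: 1, 2: 4, 3: 9, 4: 16}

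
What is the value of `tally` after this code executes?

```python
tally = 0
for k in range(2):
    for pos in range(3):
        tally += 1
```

Let's trace through this code step by step.

Initialize: tally = 0
Entering loop: for k in range(2):

After execution: tally = 6
6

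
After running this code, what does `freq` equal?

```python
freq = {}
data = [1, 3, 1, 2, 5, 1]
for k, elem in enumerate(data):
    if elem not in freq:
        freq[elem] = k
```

Let's trace through this code step by step.

Initialize: freq = {}
Initialize: data = [1, 3, 1, 2, 5, 1]
Entering loop: for k, elem in enumerate(data):

After execution: freq = {1: 0, 3: 1, 2: 3, 5: 4}
{1: 0, 3: 1, 2: 3, 5: 4}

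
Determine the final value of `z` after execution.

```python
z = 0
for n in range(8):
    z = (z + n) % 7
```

Let's trace through this code step by step.

Initialize: z = 0
Entering loop: for n in range(8):

After execution: z = 0
0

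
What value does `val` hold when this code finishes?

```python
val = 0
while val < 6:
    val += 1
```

Let's trace through this code step by step.

Initialize: val = 0
Entering loop: while val < 6:

After execution: val = 6
6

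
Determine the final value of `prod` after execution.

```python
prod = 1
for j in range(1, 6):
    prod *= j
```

Let's trace through this code step by step.

Initialize: prod = 1
Entering loop: for j in range(1, 6):

After execution: prod = 120
120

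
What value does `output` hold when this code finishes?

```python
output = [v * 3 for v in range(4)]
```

Let's trace through this code step by step.

Initialize: output = [v * 3 for v in range(4)]

After execution: output = [0, 3, 6, 9]
[0, 3, 6, 9]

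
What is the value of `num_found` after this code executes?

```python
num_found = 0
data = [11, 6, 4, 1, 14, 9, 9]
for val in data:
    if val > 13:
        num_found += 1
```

Let's trace through this code step by step.

Initialize: num_found = 0
Initialize: data = [11, 6, 4, 1, 14, 9, 9]
Entering loop: for val in data:

After execution: num_found = 1
1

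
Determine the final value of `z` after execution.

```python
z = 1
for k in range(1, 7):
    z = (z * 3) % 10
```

Let's trace through this code step by step.

Initialize: z = 1
Entering loop: for k in range(1, 7):

After execution: z = 9
9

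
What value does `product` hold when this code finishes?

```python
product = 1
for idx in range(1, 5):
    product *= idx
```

Let's trace through this code step by step.

Initialize: product = 1
Entering loop: for idx in range(1, 5):

After execution: product = 24
24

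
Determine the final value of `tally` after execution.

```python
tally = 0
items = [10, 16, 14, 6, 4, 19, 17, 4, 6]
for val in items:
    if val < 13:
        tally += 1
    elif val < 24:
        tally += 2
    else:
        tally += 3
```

Let's trace through this code step by step.

Initialize: tally = 0
Initialize: items = [10, 16, 14, 6, 4, 19, 17, 4, 6]
Entering loop: for val in items:

After execution: tally = 13
13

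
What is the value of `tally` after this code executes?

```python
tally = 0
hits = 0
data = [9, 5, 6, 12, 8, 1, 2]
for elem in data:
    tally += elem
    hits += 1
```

Let's trace through this code step by step.

Initialize: tally = 0
Initialize: hits = 0
Initialize: data = [9, 5, 6, 12, 8, 1, 2]
Entering loop: for elem in data:

After execution: tally = 43
43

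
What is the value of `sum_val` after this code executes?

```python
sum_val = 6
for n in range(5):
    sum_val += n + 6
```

Let's trace through this code step by step.

Initialize: sum_val = 6
Entering loop: for n in range(5):

After execution: sum_val = 46
46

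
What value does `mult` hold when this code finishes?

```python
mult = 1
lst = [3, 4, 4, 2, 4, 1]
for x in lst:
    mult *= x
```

Let's trace through this code step by step.

Initialize: mult = 1
Initialize: lst = [3, 4, 4, 2, 4, 1]
Entering loop: for x in lst:

After execution: mult = 384
384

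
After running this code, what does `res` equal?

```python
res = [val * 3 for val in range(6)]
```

Let's trace through this code step by step.

Initialize: res = [val * 3 for val in range(6)]

After execution: res = [0, 3, 6, 9, 12, 15]
[0, 3, 6, 9, 12, 15]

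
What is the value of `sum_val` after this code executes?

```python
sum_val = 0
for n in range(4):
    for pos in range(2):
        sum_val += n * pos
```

Let's trace through this code step by step.

Initialize: sum_val = 0
Entering loop: for n in range(4):

After execution: sum_val = 6
6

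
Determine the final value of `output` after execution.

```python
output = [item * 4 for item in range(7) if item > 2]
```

Let's trace through this code step by step.

Initialize: output = [item * 4 for item in range(7) if item > 2]

After execution: output = [12, 16, 20, 24]
[12, 16, 20, 24]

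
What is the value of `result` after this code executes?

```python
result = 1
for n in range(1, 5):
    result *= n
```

Let's trace through this code step by step.

Initialize: result = 1
Entering loop: for n in range(1, 5):

After execution: result = 24
24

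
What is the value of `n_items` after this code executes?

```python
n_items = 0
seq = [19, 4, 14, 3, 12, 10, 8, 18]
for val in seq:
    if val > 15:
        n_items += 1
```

Let's trace through this code step by step.

Initialize: n_items = 0
Initialize: seq = [19, 4, 14, 3, 12, 10, 8, 18]
Entering loop: for val in seq:

After execution: n_items = 2
2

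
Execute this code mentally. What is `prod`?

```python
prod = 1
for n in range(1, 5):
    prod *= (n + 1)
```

Let's trace through this code step by step.

Initialize: prod = 1
Entering loop: for n in range(1, 5):

After execution: prod = 120
120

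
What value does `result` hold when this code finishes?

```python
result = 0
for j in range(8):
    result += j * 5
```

Let's trace through this code step by step.

Initialize: result = 0
Entering loop: for j in range(8):

After execution: result = 140
140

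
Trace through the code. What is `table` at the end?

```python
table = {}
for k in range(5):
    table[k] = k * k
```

Let's trace through this code step by step.

Initialize: table = {}
Entering loop: for k in range(5):

After execution: table = {0: 0, 1: 1, 2: 4, 3: 9, 4: 16}
{0: 0, 1: 1, 2: 4, 3: 9, 4: 16}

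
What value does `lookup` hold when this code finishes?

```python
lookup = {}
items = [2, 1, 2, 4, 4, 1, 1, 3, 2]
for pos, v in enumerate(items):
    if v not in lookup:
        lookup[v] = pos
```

Let's trace through this code step by step.

Initialize: lookup = {}
Initialize: items = [2, 1, 2, 4, 4, 1, 1, 3, 2]
Entering loop: for pos, v in enumerate(items):

After execution: lookup = {2: 0, 1: 1, 4: 3, 3: 7}
{2: 0, 1: 1, 4: 3, 3: 7}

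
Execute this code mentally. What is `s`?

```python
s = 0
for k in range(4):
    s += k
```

Let's trace through this code step by step.

Initialize: s = 0
Entering loop: for k in range(4):

After execution: s = 6
6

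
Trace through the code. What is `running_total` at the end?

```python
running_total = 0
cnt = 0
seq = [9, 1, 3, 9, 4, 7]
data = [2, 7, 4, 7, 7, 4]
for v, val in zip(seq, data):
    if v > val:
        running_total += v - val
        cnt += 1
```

Let's trace through this code step by step.

Initialize: running_total = 0
Initialize: cnt = 0
Initialize: seq = [9, 1, 3, 9, 4, 7]
Initialize: data = [2, 7, 4, 7, 7, 4]
Entering loop: for v, val in zip(seq, data):

After execution: running_total = 12
12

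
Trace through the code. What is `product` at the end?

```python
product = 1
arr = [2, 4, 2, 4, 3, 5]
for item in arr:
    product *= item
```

Let's trace through this code step by step.

Initialize: product = 1
Initialize: arr = [2, 4, 2, 4, 3, 5]
Entering loop: for item in arr:

After execution: product = 960
960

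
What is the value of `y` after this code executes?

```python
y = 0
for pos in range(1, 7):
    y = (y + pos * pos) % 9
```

Let's trace through this code step by step.

Initialize: y = 0
Entering loop: for pos in range(1, 7):

After execution: y = 1
1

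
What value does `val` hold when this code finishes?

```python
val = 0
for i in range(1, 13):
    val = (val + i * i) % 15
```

Let's trace through this code step by step.

Initialize: val = 0
Entering loop: for i in range(1, 13):

After execution: val = 5
5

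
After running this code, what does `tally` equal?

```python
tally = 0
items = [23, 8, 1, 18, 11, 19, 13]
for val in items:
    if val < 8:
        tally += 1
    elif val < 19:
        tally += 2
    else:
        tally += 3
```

Let's trace through this code step by step.

Initialize: tally = 0
Initialize: items = [23, 8, 1, 18, 11, 19, 13]
Entering loop: for val in items:

After execution: tally = 15
15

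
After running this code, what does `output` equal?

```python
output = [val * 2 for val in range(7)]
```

Let's trace through this code step by step.

Initialize: output = [val * 2 for val in range(7)]

After execution: output = [0, 2, 4, 6, 8, 10, 12]
[0, 2, 4, 6, 8, 10, 12]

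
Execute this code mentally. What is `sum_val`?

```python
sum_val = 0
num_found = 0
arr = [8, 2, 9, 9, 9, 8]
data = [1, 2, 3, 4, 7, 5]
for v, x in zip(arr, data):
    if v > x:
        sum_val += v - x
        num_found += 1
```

Let's trace through this code step by step.

Initialize: sum_val = 0
Initialize: num_found = 0
Initialize: arr = [8, 2, 9, 9, 9, 8]
Initialize: data = [1, 2, 3, 4, 7, 5]
Entering loop: for v, x in zip(arr, data):

After execution: sum_val = 23
23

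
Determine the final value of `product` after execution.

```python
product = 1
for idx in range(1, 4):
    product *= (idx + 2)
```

Let's trace through this code step by step.

Initialize: product = 1
Entering loop: for idx in range(1, 4):

After execution: product = 60
60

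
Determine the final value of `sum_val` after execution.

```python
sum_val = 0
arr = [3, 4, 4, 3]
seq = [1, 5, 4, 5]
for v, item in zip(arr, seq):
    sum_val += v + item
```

Let's trace through this code step by step.

Initialize: sum_val = 0
Initialize: arr = [3, 4, 4, 3]
Initialize: seq = [1, 5, 4, 5]
Entering loop: for v, item in zip(arr, seq):

After execution: sum_val = 29
29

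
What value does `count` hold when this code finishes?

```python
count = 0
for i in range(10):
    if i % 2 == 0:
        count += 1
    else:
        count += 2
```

Let's trace through this code step by step.

Initialize: count = 0
Entering loop: for i in range(10):

After execution: count = 15
15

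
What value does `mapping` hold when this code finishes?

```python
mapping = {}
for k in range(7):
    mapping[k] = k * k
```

Let's trace through this code step by step.

Initialize: mapping = {}
Entering loop: for k in range(7):

After execution: mapping = {0: 0, 1: 1, 2: 4, 3: 9, 4: 16, 5: 25, 6: 36}
{0: 0, 1: 1, 2: 4, 3: 9, 4: 16, 5: 25, 6: 36}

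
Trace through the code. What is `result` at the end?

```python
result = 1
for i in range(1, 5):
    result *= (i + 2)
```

Let's trace through this code step by step.

Initialize: result = 1
Entering loop: for i in range(1, 5):

After execution: result = 360
360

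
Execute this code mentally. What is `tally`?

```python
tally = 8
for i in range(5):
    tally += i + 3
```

Let's trace through this code step by step.

Initialize: tally = 8
Entering loop: for i in range(5):

After execution: tally = 33
33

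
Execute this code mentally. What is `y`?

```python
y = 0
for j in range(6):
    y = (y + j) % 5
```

Let's trace through this code step by step.

Initialize: y = 0
Entering loop: for j in range(6):

After execution: y = 0
0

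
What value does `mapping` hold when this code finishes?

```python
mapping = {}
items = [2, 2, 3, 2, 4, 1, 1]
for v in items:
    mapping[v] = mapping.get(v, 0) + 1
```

Let's trace through this code step by step.

Initialize: mapping = {}
Initialize: items = [2, 2, 3, 2, 4, 1, 1]
Entering loop: for v in items:

After execution: mapping = {2: 3, 3: 1, 4: 1, 1: 2}
{2: 3, 3: 1, 4: 1, 1: 2}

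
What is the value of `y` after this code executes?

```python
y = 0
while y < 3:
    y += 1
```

Let's trace through this code step by step.

Initialize: y = 0
Entering loop: while y < 3:

After execution: y = 3
3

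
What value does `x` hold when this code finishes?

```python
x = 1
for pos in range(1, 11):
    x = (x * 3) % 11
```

Let's trace through this code step by step.

Initialize: x = 1
Entering loop: for pos in range(1, 11):

After execution: x = 1
1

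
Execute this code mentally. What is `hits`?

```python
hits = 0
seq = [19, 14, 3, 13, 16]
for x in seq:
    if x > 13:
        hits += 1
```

Let's trace through this code step by step.

Initialize: hits = 0
Initialize: seq = [19, 14, 3, 13, 16]
Entering loop: for x in seq:

After execution: hits = 3
3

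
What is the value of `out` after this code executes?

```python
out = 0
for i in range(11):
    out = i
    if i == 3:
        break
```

Let's trace through this code step by step.

Initialize: out = 0
Entering loop: for i in range(11):

After execution: out = 3
3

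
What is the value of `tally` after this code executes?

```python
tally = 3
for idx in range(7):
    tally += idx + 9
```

Let's trace through this code step by step.

Initialize: tally = 3
Entering loop: for idx in range(7):

After execution: tally = 87
87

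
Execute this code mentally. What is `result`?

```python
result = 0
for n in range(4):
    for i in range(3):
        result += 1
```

Let's trace through this code step by step.

Initialize: result = 0
Entering loop: for n in range(4):

After execution: result = 12
12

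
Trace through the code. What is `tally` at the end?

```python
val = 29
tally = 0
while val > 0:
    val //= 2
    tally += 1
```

Let's trace through this code step by step.

Initialize: val = 29
Initialize: tally = 0
Entering loop: while val > 0:

After execution: tally = 5
5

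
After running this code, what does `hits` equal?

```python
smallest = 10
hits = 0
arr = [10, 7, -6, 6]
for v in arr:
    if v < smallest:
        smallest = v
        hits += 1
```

Let's trace through this code step by step.

Initialize: smallest = 10
Initialize: hits = 0
Initialize: arr = [10, 7, -6, 6]
Entering loop: for v in arr:

After execution: hits = 2
2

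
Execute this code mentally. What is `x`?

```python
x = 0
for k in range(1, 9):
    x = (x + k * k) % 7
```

Let's trace through this code step by step.

Initialize: x = 0
Entering loop: for k in range(1, 9):

After execution: x = 1
1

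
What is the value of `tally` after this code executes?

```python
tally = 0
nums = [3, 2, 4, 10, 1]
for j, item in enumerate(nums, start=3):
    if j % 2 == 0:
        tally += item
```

Let's trace through this code step by step.

Initialize: tally = 0
Initialize: nums = [3, 2, 4, 10, 1]
Entering loop: for j, item in enumerate(nums, start=3):

After execution: tally = 12
12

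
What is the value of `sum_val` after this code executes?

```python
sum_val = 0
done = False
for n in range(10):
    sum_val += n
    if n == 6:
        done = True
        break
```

Let's trace through this code step by step.

Initialize: sum_val = 0
Initialize: done = False
Entering loop: for n in range(10):

After execution: sum_val = 21
21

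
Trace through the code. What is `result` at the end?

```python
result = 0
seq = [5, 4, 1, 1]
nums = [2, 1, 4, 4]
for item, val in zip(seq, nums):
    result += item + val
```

Let's trace through this code step by step.

Initialize: result = 0
Initialize: seq = [5, 4, 1, 1]
Initialize: nums = [2, 1, 4, 4]
Entering loop: for item, val in zip(seq, nums):

After execution: result = 22
22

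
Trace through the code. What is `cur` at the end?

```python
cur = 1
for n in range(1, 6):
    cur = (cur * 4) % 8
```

Let's trace through this code step by step.

Initialize: cur = 1
Entering loop: for n in range(1, 6):

After execution: cur = 0
0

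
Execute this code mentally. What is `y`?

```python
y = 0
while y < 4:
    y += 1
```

Let's trace through this code step by step.

Initialize: y = 0
Entering loop: while y < 4:

After execution: y = 4
4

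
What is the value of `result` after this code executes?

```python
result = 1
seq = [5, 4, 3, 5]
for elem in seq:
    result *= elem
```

Let's trace through this code step by step.

Initialize: result = 1
Initialize: seq = [5, 4, 3, 5]
Entering loop: for elem in seq:

After execution: result = 300
300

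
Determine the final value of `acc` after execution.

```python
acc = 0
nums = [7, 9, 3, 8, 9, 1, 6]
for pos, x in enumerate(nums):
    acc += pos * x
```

Let's trace through this code step by step.

Initialize: acc = 0
Initialize: nums = [7, 9, 3, 8, 9, 1, 6]
Entering loop: for pos, x in enumerate(nums):

After execution: acc = 116
116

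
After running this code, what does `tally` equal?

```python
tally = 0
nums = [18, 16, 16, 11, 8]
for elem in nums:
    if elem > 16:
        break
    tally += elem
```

Let's trace through this code step by step.

Initialize: tally = 0
Initialize: nums = [18, 16, 16, 11, 8]
Entering loop: for elem in nums:

After execution: tally = 0
0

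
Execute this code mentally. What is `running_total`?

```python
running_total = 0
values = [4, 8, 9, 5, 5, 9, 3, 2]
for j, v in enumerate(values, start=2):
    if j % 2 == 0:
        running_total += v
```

Let's trace through this code step by step.

Initialize: running_total = 0
Initialize: values = [4, 8, 9, 5, 5, 9, 3, 2]
Entering loop: for j, v in enumerate(values, start=2):

After execution: running_total = 21
21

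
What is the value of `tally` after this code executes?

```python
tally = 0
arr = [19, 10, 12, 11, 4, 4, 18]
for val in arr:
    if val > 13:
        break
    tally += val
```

Let's trace through this code step by step.

Initialize: tally = 0
Initialize: arr = [19, 10, 12, 11, 4, 4, 18]
Entering loop: for val in arr:

After execution: tally = 0
0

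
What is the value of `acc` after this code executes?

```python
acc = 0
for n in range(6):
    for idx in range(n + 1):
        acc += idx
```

Let's trace through this code step by step.

Initialize: acc = 0
Entering loop: for n in range(6):

After execution: acc = 35
35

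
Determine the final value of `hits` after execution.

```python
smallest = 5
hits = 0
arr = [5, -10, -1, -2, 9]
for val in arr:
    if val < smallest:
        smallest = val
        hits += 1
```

Let's trace through this code step by step.

Initialize: smallest = 5
Initialize: hits = 0
Initialize: arr = [5, -10, -1, -2, 9]
Entering loop: for val in arr:

After execution: hits = 1
1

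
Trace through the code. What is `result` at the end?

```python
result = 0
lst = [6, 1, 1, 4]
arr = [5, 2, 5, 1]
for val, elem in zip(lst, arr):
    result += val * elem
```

Let's trace through this code step by step.

Initialize: result = 0
Initialize: lst = [6, 1, 1, 4]
Initialize: arr = [5, 2, 5, 1]
Entering loop: for val, elem in zip(lst, arr):

After execution: result = 41
41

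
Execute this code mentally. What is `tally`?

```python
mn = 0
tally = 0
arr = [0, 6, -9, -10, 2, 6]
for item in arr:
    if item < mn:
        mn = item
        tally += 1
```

Let's trace through this code step by step.

Initialize: mn = 0
Initialize: tally = 0
Initialize: arr = [0, 6, -9, -10, 2, 6]
Entering loop: for item in arr:

After execution: tally = 2
2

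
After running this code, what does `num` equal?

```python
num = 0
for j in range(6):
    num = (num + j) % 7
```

Let's trace through this code step by step.

Initialize: num = 0
Entering loop: for j in range(6):

After execution: num = 1
1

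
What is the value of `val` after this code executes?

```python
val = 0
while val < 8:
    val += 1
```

Let's trace through this code step by step.

Initialize: val = 0
Entering loop: while val < 8:

After execution: val = 8
8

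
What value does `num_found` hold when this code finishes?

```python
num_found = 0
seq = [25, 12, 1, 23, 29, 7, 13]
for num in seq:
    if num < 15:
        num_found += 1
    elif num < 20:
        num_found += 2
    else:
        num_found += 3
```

Let's trace through this code step by step.

Initialize: num_found = 0
Initialize: seq = [25, 12, 1, 23, 29, 7, 13]
Entering loop: for num in seq:

After execution: num_found = 13
13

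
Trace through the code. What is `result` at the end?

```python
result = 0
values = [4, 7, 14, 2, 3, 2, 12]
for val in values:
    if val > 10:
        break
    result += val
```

Let's trace through this code step by step.

Initialize: result = 0
Initialize: values = [4, 7, 14, 2, 3, 2, 12]
Entering loop: for val in values:

After execution: result = 11
11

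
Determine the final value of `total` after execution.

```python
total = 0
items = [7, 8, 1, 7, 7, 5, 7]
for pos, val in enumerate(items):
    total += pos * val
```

Let's trace through this code step by step.

Initialize: total = 0
Initialize: items = [7, 8, 1, 7, 7, 5, 7]
Entering loop: for pos, val in enumerate(items):

After execution: total = 126
126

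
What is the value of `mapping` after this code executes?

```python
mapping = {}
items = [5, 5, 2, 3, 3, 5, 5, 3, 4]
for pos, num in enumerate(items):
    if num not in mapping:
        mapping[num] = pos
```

Let's trace through this code step by step.

Initialize: mapping = {}
Initialize: items = [5, 5, 2, 3, 3, 5, 5, 3, 4]
Entering loop: for pos, num in enumerate(items):

After execution: mapping = {5: 0, 2: 2, 3: 3, 4: 8}
{5: 0, 2: 2, 3: 3, 4: 8}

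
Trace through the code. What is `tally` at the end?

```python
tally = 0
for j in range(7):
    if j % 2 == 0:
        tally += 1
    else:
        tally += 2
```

Let's trace through this code step by step.

Initialize: tally = 0
Entering loop: for j in range(7):

After execution: tally = 10
10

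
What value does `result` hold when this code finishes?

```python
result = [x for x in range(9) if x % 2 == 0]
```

Let's trace through this code step by step.

Initialize: result = [x for x in range(9) if x % 2 == 0]

After execution: result = [0, 2, 4, 6, 8]
[0, 2, 4, 6, 8]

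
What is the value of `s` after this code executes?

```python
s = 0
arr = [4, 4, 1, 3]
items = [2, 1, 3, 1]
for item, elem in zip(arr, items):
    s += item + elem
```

Let's trace through this code step by step.

Initialize: s = 0
Initialize: arr = [4, 4, 1, 3]
Initialize: items = [2, 1, 3, 1]
Entering loop: for item, elem in zip(arr, items):

After execution: s = 19
19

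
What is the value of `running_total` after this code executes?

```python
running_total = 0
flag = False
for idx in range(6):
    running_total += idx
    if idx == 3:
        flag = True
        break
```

Let's trace through this code step by step.

Initialize: running_total = 0
Initialize: flag = False
Entering loop: for idx in range(6):

After execution: running_total = 6
6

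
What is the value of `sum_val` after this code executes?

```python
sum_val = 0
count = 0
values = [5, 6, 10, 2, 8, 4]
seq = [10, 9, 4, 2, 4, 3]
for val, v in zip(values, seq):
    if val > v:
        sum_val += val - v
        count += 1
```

Let's trace through this code step by step.

Initialize: sum_val = 0
Initialize: count = 0
Initialize: values = [5, 6, 10, 2, 8, 4]
Initialize: seq = [10, 9, 4, 2, 4, 3]
Entering loop: for val, v in zip(values, seq):

After execution: sum_val = 11
11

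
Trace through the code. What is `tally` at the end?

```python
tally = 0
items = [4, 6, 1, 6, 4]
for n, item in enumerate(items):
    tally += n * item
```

Let's trace through this code step by step.

Initialize: tally = 0
Initialize: items = [4, 6, 1, 6, 4]
Entering loop: for n, item in enumerate(items):

After execution: tally = 42
42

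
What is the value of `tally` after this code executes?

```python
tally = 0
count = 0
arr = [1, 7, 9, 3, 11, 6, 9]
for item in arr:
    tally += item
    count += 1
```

Let's trace through this code step by step.

Initialize: tally = 0
Initialize: count = 0
Initialize: arr = [1, 7, 9, 3, 11, 6, 9]
Entering loop: for item in arr:

After execution: tally = 46
46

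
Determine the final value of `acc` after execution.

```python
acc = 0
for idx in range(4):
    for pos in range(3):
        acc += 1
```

Let's trace through this code step by step.

Initialize: acc = 0
Entering loop: for idx in range(4):

After execution: acc = 12
12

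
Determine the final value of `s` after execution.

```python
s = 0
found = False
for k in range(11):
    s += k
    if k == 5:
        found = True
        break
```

Let's trace through this code step by step.

Initialize: s = 0
Initialize: found = False
Entering loop: for k in range(11):

After execution: s = 15
15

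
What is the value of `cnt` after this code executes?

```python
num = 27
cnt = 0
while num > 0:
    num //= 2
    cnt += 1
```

Let's trace through this code step by step.

Initialize: num = 27
Initialize: cnt = 0
Entering loop: while num > 0:

After execution: cnt = 5
5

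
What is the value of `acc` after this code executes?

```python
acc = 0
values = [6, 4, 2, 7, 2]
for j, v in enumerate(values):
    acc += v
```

Let's trace through this code step by step.

Initialize: acc = 0
Initialize: values = [6, 4, 2, 7, 2]
Entering loop: for j, v in enumerate(values):

After execution: acc = 21
21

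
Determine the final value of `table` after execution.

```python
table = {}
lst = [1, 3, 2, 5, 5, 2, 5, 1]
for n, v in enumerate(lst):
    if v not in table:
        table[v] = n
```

Let's trace through this code step by step.

Initialize: table = {}
Initialize: lst = [1, 3, 2, 5, 5, 2, 5, 1]
Entering loop: for n, v in enumerate(lst):

After execution: table = {1: 0, 3: 1, 2: 2, 5: 3}
{1: 0, 3: 1, 2: 2, 5: 3}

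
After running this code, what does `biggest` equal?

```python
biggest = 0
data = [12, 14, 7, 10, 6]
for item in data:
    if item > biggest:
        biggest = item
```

Let's trace through this code step by step.

Initialize: biggest = 0
Initialize: data = [12, 14, 7, 10, 6]
Entering loop: for item in data:

After execution: biggest = 14
14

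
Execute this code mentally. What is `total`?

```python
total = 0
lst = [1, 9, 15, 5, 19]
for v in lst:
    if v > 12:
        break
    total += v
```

Let's trace through this code step by step.

Initialize: total = 0
Initialize: lst = [1, 9, 15, 5, 19]
Entering loop: for v in lst:

After execution: total = 10
10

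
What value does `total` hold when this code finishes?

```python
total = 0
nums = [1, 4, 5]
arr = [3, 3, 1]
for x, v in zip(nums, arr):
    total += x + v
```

Let's trace through this code step by step.

Initialize: total = 0
Initialize: nums = [1, 4, 5]
Initialize: arr = [3, 3, 1]
Entering loop: for x, v in zip(nums, arr):

After execution: total = 17
17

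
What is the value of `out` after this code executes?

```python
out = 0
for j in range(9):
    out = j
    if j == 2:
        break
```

Let's trace through this code step by step.

Initialize: out = 0
Entering loop: for j in range(9):

After execution: out = 2
2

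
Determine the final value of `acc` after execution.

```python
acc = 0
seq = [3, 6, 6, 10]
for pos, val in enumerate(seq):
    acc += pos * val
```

Let's trace through this code step by step.

Initialize: acc = 0
Initialize: seq = [3, 6, 6, 10]
Entering loop: for pos, val in enumerate(seq):

After execution: acc = 48
48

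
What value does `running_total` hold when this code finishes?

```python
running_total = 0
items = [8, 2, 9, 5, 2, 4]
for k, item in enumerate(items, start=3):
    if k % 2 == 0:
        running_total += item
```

Let's trace through this code step by step.

Initialize: running_total = 0
Initialize: items = [8, 2, 9, 5, 2, 4]
Entering loop: for k, item in enumerate(items, start=3):

After execution: running_total = 11
11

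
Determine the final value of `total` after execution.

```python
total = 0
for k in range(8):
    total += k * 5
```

Let's trace through this code step by step.

Initialize: total = 0
Entering loop: for k in range(8):

After execution: total = 140
140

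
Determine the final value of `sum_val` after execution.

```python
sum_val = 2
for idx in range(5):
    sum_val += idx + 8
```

Let's trace through this code step by step.

Initialize: sum_val = 2
Entering loop: for idx in range(5):

After execution: sum_val = 52
52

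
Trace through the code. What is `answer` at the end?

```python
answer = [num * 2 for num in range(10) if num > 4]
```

Let's trace through this code step by step.

Initialize: answer = [num * 2 for num in range(10) if num > 4]

After execution: answer = [10, 12, 14, 16, 18]
[10, 12, 14, 16, 18]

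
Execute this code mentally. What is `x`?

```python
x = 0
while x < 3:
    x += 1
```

Let's trace through this code step by step.

Initialize: x = 0
Entering loop: while x < 3:

After execution: x = 3
3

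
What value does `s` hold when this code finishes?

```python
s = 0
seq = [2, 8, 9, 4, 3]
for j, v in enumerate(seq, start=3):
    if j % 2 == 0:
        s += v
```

Let's trace through this code step by step.

Initialize: s = 0
Initialize: seq = [2, 8, 9, 4, 3]
Entering loop: for j, v in enumerate(seq, start=3):

After execution: s = 12
12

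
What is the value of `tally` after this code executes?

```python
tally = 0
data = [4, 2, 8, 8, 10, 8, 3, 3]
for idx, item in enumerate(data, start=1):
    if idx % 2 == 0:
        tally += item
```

Let's trace through this code step by step.

Initialize: tally = 0
Initialize: data = [4, 2, 8, 8, 10, 8, 3, 3]
Entering loop: for idx, item in enumerate(data, start=1):

After execution: tally = 21
21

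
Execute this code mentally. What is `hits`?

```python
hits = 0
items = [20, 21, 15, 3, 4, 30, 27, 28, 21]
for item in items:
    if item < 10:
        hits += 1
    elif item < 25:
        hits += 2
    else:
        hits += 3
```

Let's trace through this code step by step.

Initialize: hits = 0
Initialize: items = [20, 21, 15, 3, 4, 30, 27, 28, 21]
Entering loop: for item in items:

After execution: hits = 19
19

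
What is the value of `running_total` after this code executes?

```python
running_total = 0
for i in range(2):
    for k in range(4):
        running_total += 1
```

Let's trace through this code step by step.

Initialize: running_total = 0
Entering loop: for i in range(2):

After execution: running_total = 8
8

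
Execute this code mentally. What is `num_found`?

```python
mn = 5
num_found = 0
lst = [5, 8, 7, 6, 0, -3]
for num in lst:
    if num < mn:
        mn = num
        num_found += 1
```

Let's trace through this code step by step.

Initialize: mn = 5
Initialize: num_found = 0
Initialize: lst = [5, 8, 7, 6, 0, -3]
Entering loop: for num in lst:

After execution: num_found = 2
2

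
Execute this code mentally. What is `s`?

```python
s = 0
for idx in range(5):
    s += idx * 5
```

Let's trace through this code step by step.

Initialize: s = 0
Entering loop: for idx in range(5):

After execution: s = 50
50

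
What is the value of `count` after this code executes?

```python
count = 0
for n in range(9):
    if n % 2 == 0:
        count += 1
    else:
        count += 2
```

Let's trace through this code step by step.

Initialize: count = 0
Entering loop: for n in range(9):

After execution: count = 13
13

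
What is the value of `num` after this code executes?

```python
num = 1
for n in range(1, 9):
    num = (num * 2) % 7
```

Let's trace through this code step by step.

Initialize: num = 1
Entering loop: for n in range(1, 9):

After execution: num = 4
4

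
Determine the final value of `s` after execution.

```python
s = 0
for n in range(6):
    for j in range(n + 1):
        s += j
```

Let's trace through this code step by step.

Initialize: s = 0
Entering loop: for n in range(6):

After execution: s = 35
35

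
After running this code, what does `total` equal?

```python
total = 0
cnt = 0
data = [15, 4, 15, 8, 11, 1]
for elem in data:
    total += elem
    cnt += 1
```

Let's trace through this code step by step.

Initialize: total = 0
Initialize: cnt = 0
Initialize: data = [15, 4, 15, 8, 11, 1]
Entering loop: for elem in data:

After execution: total = 54
54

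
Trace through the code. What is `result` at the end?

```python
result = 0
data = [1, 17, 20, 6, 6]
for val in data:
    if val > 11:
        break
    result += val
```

Let's trace through this code step by step.

Initialize: result = 0
Initialize: data = [1, 17, 20, 6, 6]
Entering loop: for val in data:

After execution: result = 1
1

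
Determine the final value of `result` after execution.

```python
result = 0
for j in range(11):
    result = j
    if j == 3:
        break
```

Let's trace through this code step by step.

Initialize: result = 0
Entering loop: for j in range(11):

After execution: result = 3
3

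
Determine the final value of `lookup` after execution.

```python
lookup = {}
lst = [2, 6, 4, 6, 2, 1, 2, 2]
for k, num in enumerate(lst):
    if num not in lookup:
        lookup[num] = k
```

Let's trace through this code step by step.

Initialize: lookup = {}
Initialize: lst = [2, 6, 4, 6, 2, 1, 2, 2]
Entering loop: for k, num in enumerate(lst):

After execution: lookup = {2: 0, 6: 1, 4: 2, 1: 5}
{2: 0, 6: 1, 4: 2, 1: 5}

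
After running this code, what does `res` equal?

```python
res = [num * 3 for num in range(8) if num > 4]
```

Let's trace through this code step by step.

Initialize: res = [num * 3 for num in range(8) if num > 4]

After execution: res = [15, 18, 21]
[15, 18, 21]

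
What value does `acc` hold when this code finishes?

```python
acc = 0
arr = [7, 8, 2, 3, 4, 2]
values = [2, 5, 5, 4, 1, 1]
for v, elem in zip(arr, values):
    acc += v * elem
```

Let's trace through this code step by step.

Initialize: acc = 0
Initialize: arr = [7, 8, 2, 3, 4, 2]
Initialize: values = [2, 5, 5, 4, 1, 1]
Entering loop: for v, elem in zip(arr, values):

After execution: acc = 82
82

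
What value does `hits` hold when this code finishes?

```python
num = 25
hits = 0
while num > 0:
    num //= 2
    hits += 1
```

Let's trace through this code step by step.

Initialize: num = 25
Initialize: hits = 0
Entering loop: while num > 0:

After execution: hits = 5
5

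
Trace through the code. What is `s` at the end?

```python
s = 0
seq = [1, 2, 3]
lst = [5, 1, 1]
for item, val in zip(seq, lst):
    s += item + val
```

Let's trace through this code step by step.

Initialize: s = 0
Initialize: seq = [1, 2, 3]
Initialize: lst = [5, 1, 1]
Entering loop: for item, val in zip(seq, lst):

After execution: s = 13
13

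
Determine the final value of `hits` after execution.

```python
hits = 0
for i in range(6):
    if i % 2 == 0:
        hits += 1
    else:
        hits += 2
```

Let's trace through this code step by step.

Initialize: hits = 0
Entering loop: for i in range(6):

After execution: hits = 9
9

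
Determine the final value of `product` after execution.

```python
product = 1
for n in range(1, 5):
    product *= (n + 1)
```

Let's trace through this code step by step.

Initialize: product = 1
Entering loop: for n in range(1, 5):

After execution: product = 120
120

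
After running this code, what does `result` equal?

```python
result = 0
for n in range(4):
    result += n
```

Let's trace through this code step by step.

Initialize: result = 0
Entering loop: for n in range(4):

After execution: result = 6
6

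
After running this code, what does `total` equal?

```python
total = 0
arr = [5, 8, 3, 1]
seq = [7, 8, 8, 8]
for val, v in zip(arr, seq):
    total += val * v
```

Let's trace through this code step by step.

Initialize: total = 0
Initialize: arr = [5, 8, 3, 1]
Initialize: seq = [7, 8, 8, 8]
Entering loop: for val, v in zip(arr, seq):

After execution: total = 131
131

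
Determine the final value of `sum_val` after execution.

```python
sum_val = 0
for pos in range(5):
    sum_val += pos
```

Let's trace through this code step by step.

Initialize: sum_val = 0
Entering loop: for pos in range(5):

After execution: sum_val = 10
10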